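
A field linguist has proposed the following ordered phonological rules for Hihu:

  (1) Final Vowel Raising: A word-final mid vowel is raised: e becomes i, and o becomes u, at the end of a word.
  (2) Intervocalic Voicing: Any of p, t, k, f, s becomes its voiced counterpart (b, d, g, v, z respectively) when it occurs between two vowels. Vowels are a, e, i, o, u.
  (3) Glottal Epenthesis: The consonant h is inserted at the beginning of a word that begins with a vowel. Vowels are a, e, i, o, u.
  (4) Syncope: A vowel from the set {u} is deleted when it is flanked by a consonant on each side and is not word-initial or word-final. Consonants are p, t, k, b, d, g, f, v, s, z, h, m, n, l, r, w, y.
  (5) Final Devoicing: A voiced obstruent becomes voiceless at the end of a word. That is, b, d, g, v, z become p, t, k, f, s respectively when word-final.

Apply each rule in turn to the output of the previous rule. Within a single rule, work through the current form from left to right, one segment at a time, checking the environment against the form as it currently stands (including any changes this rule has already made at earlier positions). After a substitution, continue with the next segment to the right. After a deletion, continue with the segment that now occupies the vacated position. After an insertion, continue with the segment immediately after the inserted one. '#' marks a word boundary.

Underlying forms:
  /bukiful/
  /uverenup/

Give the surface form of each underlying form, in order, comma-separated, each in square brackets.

[bgivl], [hverenp]

/bukiful/:
  (1) Final Vowel Raising: no change — [bukiful]
  (2) Intervocalic Voicing: [bukiful] → [bugivul]
  (3) Glottal Epenthesis: no change — [bugivul]
  (4) Syncope: [bugivul] → [bgivl]
  (5) Final Devoicing: no change — [bgivl]
/uverenup/:
  (1) Final Vowel Raising: no change — [uverenup]
  (2) Intervocalic Voicing: no change — [uverenup]
  (3) Glottal Epenthesis: [uverenup] → [huverenup]
  (4) Syncope: [huverenup] → [hverenp]
  (5) Final Devoicing: no change — [hverenp]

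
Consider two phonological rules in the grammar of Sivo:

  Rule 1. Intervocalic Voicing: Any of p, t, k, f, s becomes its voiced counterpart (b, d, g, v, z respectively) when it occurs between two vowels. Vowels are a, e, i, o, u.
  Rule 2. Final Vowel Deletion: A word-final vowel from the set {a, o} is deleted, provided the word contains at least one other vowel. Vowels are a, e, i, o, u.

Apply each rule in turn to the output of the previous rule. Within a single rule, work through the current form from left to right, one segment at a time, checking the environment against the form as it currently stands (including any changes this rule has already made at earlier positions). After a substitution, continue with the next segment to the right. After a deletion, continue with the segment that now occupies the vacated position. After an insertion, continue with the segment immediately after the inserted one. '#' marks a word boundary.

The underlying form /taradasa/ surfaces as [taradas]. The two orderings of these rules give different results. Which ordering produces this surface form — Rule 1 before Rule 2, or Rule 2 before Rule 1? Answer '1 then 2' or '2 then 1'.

Order 1 then 2:
  1 Intervocalic Voicing: [taradasa] → [taradaza]
  2 Final Vowel Deletion: [taradaza] → [taradaz]
  result: [taradaz]
Order 2 then 1:
  2 Final Vowel Deletion: [taradasa] → [taradas]
  1 Intervocalic Voicing: no change — [taradas]
  result: [taradas]

2 then 1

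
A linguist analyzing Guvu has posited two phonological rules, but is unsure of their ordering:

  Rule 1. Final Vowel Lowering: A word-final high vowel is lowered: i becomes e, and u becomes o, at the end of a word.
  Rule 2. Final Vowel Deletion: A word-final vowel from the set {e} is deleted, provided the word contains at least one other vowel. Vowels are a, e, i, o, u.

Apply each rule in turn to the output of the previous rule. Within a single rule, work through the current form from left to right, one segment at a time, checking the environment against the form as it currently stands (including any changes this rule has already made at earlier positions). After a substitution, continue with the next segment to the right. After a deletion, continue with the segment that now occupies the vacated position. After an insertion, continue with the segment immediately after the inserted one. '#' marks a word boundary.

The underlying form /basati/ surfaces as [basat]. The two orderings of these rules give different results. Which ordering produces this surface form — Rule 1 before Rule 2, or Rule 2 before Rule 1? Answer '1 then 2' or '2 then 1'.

Order 1 then 2:
  1 Final Vowel Lowering: [basati] → [basate]
  2 Final Vowel Deletion: [basate] → [basat]
  result: [basat]
Order 2 then 1:
  2 Final Vowel Deletion: no change — [basati]
  1 Final Vowel Lowering: [basati] → [basate]
  result: [basate]

1 then 2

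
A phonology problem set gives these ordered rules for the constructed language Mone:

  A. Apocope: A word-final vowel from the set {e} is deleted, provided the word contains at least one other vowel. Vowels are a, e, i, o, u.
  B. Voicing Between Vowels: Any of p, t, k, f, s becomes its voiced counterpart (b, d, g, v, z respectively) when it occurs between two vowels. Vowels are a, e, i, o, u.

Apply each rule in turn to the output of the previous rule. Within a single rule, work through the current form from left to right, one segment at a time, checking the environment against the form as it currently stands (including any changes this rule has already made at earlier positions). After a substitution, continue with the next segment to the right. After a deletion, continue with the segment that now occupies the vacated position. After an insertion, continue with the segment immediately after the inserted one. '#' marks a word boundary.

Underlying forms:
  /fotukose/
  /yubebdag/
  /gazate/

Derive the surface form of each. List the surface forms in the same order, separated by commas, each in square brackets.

/fotukose/:
  A Apocope: [fotukose] → [fotukos]
  B Voicing Between Vowels: [fotukos] → [fodugos]
/yubebdag/:
  A Apocope: no change — [yubebdag]
  B Voicing Between Vowels: no change — [yubebdag]
/gazate/:
  A Apocope: [gazate] → [gazat]
  B Voicing Between Vowels: no change — [gazat]

[fodugos], [yubebdag], [gazat]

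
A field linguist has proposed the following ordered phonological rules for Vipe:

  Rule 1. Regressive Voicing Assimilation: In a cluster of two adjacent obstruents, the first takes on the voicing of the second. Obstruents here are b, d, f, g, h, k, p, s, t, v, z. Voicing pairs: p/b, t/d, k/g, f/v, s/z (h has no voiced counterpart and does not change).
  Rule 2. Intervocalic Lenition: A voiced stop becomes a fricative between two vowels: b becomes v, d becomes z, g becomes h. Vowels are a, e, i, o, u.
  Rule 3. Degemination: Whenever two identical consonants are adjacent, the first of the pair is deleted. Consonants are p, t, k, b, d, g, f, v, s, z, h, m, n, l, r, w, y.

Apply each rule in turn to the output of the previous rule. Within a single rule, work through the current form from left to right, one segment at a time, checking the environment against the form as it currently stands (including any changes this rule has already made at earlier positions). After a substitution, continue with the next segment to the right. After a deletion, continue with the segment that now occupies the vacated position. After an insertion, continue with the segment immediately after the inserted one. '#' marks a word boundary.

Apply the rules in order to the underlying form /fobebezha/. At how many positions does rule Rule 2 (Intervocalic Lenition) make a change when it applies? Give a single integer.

Rule 1 Regressive Voicing Assimilation: [fobebezha] → [fobebesha]
Rule 2 Intervocalic Lenition: [fobebesha] → [fovevesha]
Rule 3 Degemination: no change — [fovevesha]
Rule Rule 2 changed 2 position(s).

2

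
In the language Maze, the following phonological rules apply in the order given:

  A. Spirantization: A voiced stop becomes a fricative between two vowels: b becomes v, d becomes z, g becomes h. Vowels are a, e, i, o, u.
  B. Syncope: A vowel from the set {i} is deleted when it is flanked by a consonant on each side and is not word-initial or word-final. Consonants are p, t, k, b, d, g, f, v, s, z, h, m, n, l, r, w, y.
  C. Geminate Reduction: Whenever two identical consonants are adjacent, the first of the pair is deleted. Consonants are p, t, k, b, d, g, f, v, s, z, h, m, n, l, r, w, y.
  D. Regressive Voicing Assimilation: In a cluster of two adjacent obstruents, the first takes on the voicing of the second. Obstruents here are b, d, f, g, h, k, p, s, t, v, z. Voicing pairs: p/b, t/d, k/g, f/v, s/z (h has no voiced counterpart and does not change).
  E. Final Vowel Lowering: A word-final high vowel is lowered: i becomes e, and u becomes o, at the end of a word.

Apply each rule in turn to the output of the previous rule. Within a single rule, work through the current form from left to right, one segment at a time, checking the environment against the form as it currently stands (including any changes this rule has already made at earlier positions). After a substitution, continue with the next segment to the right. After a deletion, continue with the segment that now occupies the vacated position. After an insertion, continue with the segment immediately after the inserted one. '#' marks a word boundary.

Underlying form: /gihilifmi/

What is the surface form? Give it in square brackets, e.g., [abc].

A Spirantization: no change — [gihilifmi]
B Syncope: [gihilifmi] → [ghlfmi]
C Geminate Reduction: no change — [ghlfmi]
D Regressive Voicing Assimilation: [ghlfmi] → [khlfmi]
E Final Vowel Lowering: [khlfmi] → [khlfme]

[khlfme]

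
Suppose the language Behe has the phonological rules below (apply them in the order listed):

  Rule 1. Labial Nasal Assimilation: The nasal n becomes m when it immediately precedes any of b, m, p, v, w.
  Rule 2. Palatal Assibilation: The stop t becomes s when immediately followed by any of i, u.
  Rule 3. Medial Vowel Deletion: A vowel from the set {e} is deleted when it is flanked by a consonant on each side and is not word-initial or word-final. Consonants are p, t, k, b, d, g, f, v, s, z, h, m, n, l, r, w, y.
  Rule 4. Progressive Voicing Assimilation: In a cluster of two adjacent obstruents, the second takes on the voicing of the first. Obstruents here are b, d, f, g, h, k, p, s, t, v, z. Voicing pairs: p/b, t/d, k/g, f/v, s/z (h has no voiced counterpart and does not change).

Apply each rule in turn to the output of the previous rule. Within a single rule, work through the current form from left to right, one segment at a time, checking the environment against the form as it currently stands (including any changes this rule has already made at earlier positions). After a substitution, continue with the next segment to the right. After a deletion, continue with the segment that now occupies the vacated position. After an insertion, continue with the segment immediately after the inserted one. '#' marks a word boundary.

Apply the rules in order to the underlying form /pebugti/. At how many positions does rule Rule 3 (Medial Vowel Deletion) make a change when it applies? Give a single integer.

1

Rule 1 Labial Nasal Assimilation: no change — [pebugti]
Rule 2 Palatal Assibilation: [pebugti] → [pebugsi]
Rule 3 Medial Vowel Deletion: [pebugsi] → [pbugsi]
Rule 4 Progressive Voicing Assimilation: [pbugsi] → [ppugzi]
Rule Rule 3 changed 1 position(s).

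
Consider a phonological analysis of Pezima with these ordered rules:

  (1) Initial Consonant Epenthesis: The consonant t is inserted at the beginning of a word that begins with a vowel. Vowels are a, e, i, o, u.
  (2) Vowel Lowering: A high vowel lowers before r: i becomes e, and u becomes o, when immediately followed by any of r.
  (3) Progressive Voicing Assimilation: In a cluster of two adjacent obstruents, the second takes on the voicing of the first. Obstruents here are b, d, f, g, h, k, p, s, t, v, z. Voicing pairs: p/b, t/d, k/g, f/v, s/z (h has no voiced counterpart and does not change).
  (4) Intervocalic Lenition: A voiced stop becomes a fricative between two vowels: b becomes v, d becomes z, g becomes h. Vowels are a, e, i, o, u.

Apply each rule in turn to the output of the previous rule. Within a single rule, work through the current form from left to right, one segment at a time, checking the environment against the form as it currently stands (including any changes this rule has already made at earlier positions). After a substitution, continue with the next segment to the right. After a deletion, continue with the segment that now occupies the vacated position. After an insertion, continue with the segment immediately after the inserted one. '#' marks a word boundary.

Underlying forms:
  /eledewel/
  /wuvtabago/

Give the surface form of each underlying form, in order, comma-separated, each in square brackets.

/eledewel/:
  (1) Initial Consonant Epenthesis: [eledewel] → [teledewel]
  (2) Vowel Lowering: no change — [teledewel]
  (3) Progressive Voicing Assimilation: no change — [teledewel]
  (4) Intervocalic Lenition: [teledewel] → [telezewel]
/wuvtabago/:
  (1) Initial Consonant Epenthesis: no change — [wuvtabago]
  (2) Vowel Lowering: no change — [wuvtabago]
  (3) Progressive Voicing Assimilation: [wuvtabago] → [wuvdabago]
  (4) Intervocalic Lenition: [wuvdabago] → [wuvdavaho]

[telezewel], [wuvdavaho]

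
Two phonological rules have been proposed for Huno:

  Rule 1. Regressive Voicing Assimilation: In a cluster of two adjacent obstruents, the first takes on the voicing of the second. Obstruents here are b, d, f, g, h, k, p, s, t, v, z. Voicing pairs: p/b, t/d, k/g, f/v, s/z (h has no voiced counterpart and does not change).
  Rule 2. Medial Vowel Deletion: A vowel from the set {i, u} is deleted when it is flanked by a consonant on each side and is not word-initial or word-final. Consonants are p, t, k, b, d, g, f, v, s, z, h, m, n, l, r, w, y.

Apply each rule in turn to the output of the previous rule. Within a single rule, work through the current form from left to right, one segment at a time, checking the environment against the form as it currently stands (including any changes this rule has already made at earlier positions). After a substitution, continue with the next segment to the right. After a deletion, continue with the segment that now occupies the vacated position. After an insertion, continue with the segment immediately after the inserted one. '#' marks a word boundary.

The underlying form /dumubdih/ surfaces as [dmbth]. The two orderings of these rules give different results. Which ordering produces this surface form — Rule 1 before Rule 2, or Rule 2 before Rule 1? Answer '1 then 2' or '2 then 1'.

2 then 1

Order 1 then 2:
  1 Regressive Voicing Assimilation: no change — [dumubdih]
  2 Medial Vowel Deletion: [dumubdih] → [dmbdh]
  result: [dmbdh]
Order 2 then 1:
  2 Medial Vowel Deletion: [dumubdih] → [dmbdh]
  1 Regressive Voicing Assimilation: [dmbdh] → [dmbth]
  result: [dmbth]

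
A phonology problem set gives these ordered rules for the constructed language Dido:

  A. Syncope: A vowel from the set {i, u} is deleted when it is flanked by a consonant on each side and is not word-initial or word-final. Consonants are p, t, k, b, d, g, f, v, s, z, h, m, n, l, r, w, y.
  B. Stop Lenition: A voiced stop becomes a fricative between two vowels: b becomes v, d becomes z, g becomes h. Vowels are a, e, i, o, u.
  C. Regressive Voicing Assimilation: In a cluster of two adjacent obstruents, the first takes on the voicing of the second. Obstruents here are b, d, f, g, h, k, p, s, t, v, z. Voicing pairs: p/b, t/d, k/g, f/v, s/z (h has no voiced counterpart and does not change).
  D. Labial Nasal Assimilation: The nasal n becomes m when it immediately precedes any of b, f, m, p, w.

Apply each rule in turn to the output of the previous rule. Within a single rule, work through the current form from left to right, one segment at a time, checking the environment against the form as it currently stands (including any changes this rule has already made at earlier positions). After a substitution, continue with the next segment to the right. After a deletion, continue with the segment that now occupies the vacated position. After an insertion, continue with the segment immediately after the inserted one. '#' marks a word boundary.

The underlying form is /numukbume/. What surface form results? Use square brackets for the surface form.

A Syncope: [numukbume] → [nmkbme]
B Stop Lenition: no change — [nmkbme]
C Regressive Voicing Assimilation: [nmkbme] → [nmgbme]
D Labial Nasal Assimilation: [nmgbme] → [mmgbme]

[mmgbme]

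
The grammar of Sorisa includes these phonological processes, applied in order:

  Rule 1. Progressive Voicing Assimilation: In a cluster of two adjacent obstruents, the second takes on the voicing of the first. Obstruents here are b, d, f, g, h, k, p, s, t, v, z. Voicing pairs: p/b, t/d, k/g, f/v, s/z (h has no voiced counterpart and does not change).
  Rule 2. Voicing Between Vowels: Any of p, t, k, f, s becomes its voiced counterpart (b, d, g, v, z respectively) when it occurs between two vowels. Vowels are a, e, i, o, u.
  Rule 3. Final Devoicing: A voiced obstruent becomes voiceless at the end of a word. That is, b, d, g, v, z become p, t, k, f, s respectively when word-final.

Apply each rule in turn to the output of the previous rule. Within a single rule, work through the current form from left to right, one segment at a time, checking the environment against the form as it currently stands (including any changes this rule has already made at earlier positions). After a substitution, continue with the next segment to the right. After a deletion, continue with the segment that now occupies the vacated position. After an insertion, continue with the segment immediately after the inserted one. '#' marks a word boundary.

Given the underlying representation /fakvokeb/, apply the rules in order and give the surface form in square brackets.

Rule 1 Progressive Voicing Assimilation: [fakvokeb] → [fakfokeb]
Rule 2 Voicing Between Vowels: [fakfokeb] → [fakfogeb]
Rule 3 Final Devoicing: [fakfogeb] → [fakfogep]

[fakfogep]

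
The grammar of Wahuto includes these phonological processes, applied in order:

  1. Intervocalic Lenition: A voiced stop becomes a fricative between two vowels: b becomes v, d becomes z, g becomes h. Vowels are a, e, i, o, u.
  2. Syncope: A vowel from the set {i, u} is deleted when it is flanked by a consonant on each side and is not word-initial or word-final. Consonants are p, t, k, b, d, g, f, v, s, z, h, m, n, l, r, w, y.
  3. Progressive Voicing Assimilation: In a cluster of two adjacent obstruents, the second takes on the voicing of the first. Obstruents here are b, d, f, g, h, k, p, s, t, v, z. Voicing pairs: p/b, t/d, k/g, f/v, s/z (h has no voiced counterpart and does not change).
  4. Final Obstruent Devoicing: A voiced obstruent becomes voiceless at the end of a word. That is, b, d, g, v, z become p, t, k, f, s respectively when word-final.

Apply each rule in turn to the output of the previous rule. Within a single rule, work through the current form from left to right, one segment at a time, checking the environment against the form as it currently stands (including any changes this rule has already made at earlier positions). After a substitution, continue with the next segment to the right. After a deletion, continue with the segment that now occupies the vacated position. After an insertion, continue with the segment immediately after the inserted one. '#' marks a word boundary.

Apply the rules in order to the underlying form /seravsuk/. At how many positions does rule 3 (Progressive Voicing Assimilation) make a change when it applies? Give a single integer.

1 Intervocalic Lenition: no change — [seravsuk]
2 Syncope: [seravsuk] → [seravsk]
3 Progressive Voicing Assimilation: [seravsk] → [seravzg]
4 Final Obstruent Devoicing: [seravzg] → [seravzk]
Rule 3 changed 2 position(s).

2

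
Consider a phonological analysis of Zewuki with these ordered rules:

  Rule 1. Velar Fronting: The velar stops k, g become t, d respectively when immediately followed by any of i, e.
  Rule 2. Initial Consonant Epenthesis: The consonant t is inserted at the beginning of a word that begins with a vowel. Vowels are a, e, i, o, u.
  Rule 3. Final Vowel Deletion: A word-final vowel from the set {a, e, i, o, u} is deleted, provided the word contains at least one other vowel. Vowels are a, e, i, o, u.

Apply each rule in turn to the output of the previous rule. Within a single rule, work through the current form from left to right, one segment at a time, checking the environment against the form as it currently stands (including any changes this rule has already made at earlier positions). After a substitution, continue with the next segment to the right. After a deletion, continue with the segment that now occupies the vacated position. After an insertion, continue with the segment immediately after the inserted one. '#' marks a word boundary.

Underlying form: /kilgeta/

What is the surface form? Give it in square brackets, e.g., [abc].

Rule 1 Velar Fronting: [kilgeta] → [tildeta]
Rule 2 Initial Consonant Epenthesis: no change — [tildeta]
Rule 3 Final Vowel Deletion: [tildeta] → [tildet]

[tildet]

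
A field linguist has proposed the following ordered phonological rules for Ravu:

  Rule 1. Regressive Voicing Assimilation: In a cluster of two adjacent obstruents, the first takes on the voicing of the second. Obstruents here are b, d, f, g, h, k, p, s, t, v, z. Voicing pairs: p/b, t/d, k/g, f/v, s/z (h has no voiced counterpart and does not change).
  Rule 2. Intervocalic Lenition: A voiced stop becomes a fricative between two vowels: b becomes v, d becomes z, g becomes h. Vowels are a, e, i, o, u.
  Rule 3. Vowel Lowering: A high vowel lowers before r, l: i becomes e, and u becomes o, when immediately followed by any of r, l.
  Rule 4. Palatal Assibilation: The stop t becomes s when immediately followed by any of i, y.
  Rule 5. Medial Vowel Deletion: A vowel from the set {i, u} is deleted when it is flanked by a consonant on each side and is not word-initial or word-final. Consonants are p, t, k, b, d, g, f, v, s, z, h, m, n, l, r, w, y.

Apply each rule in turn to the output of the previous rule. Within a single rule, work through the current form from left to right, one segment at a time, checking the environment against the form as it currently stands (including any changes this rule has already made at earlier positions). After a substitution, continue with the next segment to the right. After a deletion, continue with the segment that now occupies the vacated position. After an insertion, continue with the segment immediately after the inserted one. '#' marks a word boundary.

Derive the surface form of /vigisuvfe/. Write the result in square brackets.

Rule 1 Regressive Voicing Assimilation: [vigisuvfe] → [vigisuffe]
Rule 2 Intervocalic Lenition: [vigisuffe] → [vihisuffe]
Rule 3 Vowel Lowering: no change — [vihisuffe]
Rule 4 Palatal Assibilation: no change — [vihisuffe]
Rule 5 Medial Vowel Deletion: [vihisuffe] → [vhsffe]

[vhsffe]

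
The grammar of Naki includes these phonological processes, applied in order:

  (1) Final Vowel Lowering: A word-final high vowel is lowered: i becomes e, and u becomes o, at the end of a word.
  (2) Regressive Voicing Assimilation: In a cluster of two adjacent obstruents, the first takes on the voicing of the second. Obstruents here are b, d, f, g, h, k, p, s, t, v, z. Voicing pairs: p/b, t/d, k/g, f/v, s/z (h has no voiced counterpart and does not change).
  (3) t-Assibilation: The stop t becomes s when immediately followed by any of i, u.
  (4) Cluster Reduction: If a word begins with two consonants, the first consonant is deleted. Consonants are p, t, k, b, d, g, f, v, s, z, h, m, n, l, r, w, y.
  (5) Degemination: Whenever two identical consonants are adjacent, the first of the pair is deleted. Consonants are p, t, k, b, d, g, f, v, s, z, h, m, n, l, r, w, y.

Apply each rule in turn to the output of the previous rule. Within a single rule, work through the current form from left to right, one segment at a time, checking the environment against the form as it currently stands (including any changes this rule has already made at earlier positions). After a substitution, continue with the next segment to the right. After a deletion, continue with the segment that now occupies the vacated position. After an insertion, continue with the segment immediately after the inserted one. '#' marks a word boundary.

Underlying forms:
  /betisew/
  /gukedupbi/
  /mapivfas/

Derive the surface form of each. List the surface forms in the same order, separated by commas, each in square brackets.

/betisew/:
  (1) Final Vowel Lowering: no change — [betisew]
  (2) Regressive Voicing Assimilation: no change — [betisew]
  (3) t-Assibilation: [betisew] → [besisew]
  (4) Cluster Reduction: no change — [besisew]
  (5) Degemination: no change — [besisew]
/gukedupbi/:
  (1) Final Vowel Lowering: [gukedupbi] → [gukedupbe]
  (2) Regressive Voicing Assimilation: [gukedupbe] → [gukedubbe]
  (3) t-Assibilation: no change — [gukedubbe]
  (4) Cluster Reduction: no change — [gukedubbe]
  (5) Degemination: [gukedubbe] → [gukedube]
/mapivfas/:
  (1) Final Vowel Lowering: no change — [mapivfas]
  (2) Regressive Voicing Assimilation: [mapivfas] → [mapiffas]
  (3) t-Assibilation: no change — [mapiffas]
  (4) Cluster Reduction: no change — [mapiffas]
  (5) Degemination: [mapiffas] → [mapifas]

[besisew], [gukedube], [mapifas]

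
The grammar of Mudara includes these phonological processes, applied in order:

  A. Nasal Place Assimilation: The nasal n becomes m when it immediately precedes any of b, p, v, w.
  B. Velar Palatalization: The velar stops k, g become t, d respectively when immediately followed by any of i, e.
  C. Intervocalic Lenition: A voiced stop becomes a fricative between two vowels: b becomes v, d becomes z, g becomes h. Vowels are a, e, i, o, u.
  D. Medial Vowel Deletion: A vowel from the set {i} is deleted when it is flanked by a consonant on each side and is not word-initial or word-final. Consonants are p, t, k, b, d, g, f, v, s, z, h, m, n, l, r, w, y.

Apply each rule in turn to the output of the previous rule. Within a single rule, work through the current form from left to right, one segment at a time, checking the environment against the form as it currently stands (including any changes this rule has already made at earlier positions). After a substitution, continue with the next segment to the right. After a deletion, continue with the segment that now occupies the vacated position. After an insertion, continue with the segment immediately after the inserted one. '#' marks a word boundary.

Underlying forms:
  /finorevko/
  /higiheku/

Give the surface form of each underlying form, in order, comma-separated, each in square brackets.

/finorevko/:
  A Nasal Place Assimilation: no change — [finorevko]
  B Velar Palatalization: no change — [finorevko]
  C Intervocalic Lenition: no change — [finorevko]
  D Medial Vowel Deletion: [finorevko] → [fnorevko]
/higiheku/:
  A Nasal Place Assimilation: no change — [higiheku]
  B Velar Palatalization: [higiheku] → [hidiheku]
  C Intervocalic Lenition: [hidiheku] → [hiziheku]
  D Medial Vowel Deletion: [hiziheku] → [hzheku]

[fnorevko], [hzheku]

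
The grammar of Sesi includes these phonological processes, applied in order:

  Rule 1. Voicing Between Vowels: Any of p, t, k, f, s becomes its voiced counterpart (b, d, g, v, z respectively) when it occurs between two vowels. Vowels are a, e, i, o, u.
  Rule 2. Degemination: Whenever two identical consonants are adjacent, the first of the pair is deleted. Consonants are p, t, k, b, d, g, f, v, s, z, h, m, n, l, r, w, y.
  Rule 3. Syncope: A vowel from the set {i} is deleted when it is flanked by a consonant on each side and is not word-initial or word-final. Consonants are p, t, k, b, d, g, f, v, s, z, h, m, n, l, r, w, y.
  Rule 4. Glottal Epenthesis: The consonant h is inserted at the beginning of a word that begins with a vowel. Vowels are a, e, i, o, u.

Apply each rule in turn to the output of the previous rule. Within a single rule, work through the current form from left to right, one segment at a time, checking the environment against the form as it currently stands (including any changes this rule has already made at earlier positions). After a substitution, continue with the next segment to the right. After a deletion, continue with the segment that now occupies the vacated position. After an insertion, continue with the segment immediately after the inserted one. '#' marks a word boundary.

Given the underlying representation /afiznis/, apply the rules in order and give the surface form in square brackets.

Rule 1 Voicing Between Vowels: [afiznis] → [aviznis]
Rule 2 Degemination: no change — [aviznis]
Rule 3 Syncope: [aviznis] → [avzns]
Rule 4 Glottal Epenthesis: [avzns] → [havzns]

[havzns]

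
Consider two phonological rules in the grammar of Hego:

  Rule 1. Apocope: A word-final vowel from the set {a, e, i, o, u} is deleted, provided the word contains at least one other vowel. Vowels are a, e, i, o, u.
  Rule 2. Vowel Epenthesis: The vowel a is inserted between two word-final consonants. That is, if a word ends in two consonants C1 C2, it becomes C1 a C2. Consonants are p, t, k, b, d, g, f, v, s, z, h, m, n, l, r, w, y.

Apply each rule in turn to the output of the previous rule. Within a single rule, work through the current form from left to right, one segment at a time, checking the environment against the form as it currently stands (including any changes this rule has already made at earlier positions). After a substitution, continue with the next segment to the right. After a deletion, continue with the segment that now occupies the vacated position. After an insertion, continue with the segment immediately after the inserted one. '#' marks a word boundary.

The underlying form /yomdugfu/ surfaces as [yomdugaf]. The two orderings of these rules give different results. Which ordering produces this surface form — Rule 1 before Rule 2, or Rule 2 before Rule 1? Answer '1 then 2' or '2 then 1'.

1 then 2

Order 1 then 2:
  1 Apocope: [yomdugfu] → [yomdugf]
  2 Vowel Epenthesis: [yomdugf] → [yomdugaf]
  result: [yomdugaf]
Order 2 then 1:
  2 Vowel Epenthesis: no change — [yomdugfu]
  1 Apocope: [yomdugfu] → [yomdugf]
  result: [yomdugf]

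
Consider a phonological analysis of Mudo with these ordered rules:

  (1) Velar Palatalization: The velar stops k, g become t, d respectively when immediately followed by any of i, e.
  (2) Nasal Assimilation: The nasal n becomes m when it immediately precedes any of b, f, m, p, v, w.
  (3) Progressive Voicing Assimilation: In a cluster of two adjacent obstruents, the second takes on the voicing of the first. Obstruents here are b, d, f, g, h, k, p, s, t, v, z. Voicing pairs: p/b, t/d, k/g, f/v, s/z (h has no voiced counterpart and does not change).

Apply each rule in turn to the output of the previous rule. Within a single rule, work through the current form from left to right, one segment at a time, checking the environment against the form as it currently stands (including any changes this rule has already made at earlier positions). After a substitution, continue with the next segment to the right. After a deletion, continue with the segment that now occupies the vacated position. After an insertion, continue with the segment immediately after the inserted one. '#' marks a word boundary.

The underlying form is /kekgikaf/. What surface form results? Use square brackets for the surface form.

[tektikaf]

(1) Velar Palatalization: [kekgikaf] → [tekdikaf]
(2) Nasal Assimilation: no change — [tekdikaf]
(3) Progressive Voicing Assimilation: [tekdikaf] → [tektikaf]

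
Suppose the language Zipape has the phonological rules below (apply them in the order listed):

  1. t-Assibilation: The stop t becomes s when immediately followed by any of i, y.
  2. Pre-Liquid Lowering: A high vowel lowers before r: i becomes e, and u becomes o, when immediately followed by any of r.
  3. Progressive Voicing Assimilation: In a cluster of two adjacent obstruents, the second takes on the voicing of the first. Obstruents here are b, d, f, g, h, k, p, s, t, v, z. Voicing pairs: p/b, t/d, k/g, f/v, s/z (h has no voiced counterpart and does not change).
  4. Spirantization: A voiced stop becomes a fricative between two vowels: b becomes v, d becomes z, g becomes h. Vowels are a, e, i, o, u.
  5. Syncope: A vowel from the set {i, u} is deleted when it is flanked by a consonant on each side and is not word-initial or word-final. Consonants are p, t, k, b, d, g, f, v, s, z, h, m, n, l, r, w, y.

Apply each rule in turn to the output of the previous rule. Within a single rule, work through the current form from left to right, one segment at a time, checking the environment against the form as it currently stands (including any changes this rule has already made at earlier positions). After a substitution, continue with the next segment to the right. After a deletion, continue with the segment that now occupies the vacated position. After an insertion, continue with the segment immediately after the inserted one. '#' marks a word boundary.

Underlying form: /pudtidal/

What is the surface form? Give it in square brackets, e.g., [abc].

1 t-Assibilation: [pudtidal] → [pudsidal]
2 Pre-Liquid Lowering: no change — [pudsidal]
3 Progressive Voicing Assimilation: [pudsidal] → [pudzidal]
4 Spirantization: [pudzidal] → [pudzizal]
5 Syncope: [pudzizal] → [pdzzal]

[pdzzal]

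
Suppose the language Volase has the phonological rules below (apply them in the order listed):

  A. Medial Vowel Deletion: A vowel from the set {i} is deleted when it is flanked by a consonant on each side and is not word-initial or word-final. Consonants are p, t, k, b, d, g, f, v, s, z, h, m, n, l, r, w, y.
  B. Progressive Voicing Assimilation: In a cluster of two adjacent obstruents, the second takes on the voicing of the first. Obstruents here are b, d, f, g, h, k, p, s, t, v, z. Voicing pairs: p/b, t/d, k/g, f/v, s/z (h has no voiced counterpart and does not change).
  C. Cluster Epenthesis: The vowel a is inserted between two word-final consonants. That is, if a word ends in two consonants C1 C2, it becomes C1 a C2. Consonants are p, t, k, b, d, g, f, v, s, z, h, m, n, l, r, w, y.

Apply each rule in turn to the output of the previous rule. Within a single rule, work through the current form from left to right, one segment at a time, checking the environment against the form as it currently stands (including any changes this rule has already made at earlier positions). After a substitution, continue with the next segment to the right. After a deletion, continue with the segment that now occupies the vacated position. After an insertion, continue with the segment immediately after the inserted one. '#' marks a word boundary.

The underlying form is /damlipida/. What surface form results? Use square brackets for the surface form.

A Medial Vowel Deletion: [damlipida] → [damlpda]
B Progressive Voicing Assimilation: [damlpda] → [damlpta]
C Cluster Epenthesis: no change — [damlpta]

[damlpta]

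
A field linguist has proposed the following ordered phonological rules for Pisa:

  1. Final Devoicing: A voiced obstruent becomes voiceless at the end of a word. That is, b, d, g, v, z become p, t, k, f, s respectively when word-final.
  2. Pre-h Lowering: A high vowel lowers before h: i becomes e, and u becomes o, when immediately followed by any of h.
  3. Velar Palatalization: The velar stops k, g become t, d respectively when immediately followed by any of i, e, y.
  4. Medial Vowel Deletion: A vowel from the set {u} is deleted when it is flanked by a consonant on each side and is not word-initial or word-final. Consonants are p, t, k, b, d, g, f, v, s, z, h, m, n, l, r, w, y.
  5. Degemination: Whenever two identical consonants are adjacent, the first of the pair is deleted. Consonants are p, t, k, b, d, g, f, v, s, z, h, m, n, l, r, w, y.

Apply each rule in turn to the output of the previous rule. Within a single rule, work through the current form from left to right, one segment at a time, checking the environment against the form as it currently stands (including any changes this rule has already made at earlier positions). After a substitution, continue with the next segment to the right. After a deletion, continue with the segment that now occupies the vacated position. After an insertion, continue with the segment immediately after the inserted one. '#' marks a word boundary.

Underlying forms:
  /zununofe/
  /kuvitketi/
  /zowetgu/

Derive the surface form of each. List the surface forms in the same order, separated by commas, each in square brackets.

/zununofe/:
  1 Final Devoicing: no change — [zununofe]
  2 Pre-h Lowering: no change — [zununofe]
  3 Velar Palatalization: no change — [zununofe]
  4 Medial Vowel Deletion: [zununofe] → [znnofe]
  5 Degemination: [znnofe] → [znofe]
/kuvitketi/:
  1 Final Devoicing: no change — [kuvitketi]
  2 Pre-h Lowering: no change — [kuvitketi]
  3 Velar Palatalization: [kuvitketi] → [kuvitteti]
  4 Medial Vowel Deletion: [kuvitteti] → [kvitteti]
  5 Degemination: [kvitteti] → [kviteti]
/zowetgu/:
  1 Final Devoicing: no change — [zowetgu]
  2 Pre-h Lowering: no change — [zowetgu]
  3 Velar Palatalization: no change — [zowetgu]
  4 Medial Vowel Deletion: no change — [zowetgu]
  5 Degemination: no change — [zowetgu]

[znofe], [kviteti], [zowetgu]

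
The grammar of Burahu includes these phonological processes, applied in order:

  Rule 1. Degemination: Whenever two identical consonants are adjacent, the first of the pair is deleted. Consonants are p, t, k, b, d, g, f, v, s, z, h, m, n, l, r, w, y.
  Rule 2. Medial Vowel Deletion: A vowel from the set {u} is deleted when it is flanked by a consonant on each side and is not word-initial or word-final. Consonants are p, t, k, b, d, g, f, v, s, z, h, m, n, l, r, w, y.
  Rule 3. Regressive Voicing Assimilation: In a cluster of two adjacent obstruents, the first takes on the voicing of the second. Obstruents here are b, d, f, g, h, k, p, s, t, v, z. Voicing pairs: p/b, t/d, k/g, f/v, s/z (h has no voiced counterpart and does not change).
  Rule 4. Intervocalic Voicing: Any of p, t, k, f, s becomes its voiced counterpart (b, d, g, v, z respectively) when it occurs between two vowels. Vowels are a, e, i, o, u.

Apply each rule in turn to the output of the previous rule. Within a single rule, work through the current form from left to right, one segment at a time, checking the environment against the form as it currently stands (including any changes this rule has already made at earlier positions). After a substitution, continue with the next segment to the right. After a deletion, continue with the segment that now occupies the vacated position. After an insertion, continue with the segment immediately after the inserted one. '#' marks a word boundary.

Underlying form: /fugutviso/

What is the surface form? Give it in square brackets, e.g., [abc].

Rule 1 Degemination: no change — [fugutviso]
Rule 2 Medial Vowel Deletion: [fugutviso] → [fgtviso]
Rule 3 Regressive Voicing Assimilation: [fgtviso] → [vkdviso]
Rule 4 Intervocalic Voicing: [vkdviso] → [vkdvizo]

[vkdvizo]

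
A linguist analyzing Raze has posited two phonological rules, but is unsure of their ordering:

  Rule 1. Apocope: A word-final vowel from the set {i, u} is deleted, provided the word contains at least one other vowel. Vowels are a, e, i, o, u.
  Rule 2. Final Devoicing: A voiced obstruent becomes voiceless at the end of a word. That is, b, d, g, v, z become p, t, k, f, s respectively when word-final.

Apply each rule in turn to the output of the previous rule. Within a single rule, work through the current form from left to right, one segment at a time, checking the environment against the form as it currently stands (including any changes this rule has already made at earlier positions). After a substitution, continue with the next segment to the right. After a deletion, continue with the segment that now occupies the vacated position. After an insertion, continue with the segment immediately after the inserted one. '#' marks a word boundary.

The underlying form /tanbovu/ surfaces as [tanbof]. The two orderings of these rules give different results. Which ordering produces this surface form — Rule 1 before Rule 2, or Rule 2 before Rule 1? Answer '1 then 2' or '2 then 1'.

1 then 2

Order 1 then 2:
  1 Apocope: [tanbovu] → [tanbov]
  2 Final Devoicing: [tanbov] → [tanbof]
  result: [tanbof]
Order 2 then 1:
  2 Final Devoicing: no change — [tanbovu]
  1 Apocope: [tanbovu] → [tanbov]
  result: [tanbov]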